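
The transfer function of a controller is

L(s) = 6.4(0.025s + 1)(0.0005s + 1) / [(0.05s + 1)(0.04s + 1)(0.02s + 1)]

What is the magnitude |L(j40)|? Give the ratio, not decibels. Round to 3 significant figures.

1.68

At ω = 40 rad/s:
zero (1 + j40·0.025) = 1 + j1 → |·| ≈ 1.4142, ∠ ≈ 45.00°
zero (1 + j40·0.0005) = 1 + j0.02 → |·| ≈ 1.0002, ∠ ≈ 1.15°
pole (1 + j40·0.05) = 1 + j2 → |·| ≈ 2.2361, ∠ ≈ 63.43°
pole (1 + j40·0.04) = 1 + j1.6 → |·| ≈ 1.8868, ∠ ≈ 57.99°
pole (1 + j40·0.02) = 1 + j0.8 → |·| ≈ 1.2806, ∠ ≈ 38.66°
|L| = 6.4 · 1.4142 · 1.0002 / (2.2361 · 1.8868 · 1.2806) ≈ 1.6755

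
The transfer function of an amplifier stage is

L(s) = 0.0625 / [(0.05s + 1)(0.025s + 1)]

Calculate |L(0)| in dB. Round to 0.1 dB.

-24.1 dB

L(0) = 0.0625 · 1 / 1 = 0.0625
20 log₁₀(0.0625) ≈ -24.08 dB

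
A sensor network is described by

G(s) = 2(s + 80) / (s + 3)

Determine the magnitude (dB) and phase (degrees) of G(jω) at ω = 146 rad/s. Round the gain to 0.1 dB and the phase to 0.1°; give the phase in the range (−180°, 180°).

At s = jω = j146:
zero (s+80): 80 + j146 → |·| = √(80²+146²) = √27716 ≈ 166.48, ∠ = arctan(146/80) ≈ 61.28°
pole (s+3): 3 + j146 → |·| = √(3²+146²) = √21325 ≈ 146.03, ∠ = arctan(146/3) ≈ 88.82°
|G| = 2 · 166.48 / 146.03 ≈ 2.2801
Gain = 20 log₁₀(2.2801) ≈ 7.16 dB
∠G = 61.28° − 88.82° = -27.54°

7.2 dB, -27.5°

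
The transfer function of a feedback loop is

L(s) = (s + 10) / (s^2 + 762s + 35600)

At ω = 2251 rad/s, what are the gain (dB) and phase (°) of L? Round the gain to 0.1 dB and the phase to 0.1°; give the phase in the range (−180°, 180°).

Substitute s = j2251:
Numerator: (j2251) + 10 = 10 + j2251
Denominator: (j2251)^2 + 762(j2251) + 35600 = -5031401 + j1715262
|N| = √(10² + 2251²) ≈ 2251, ∠N ≈ 89.75°
|D| = √(5031401² + 1715262²) ≈ 5.3157e+06, ∠D ≈ 161.18°
|L| = 2251 / 5.3157e+06 ≈ 0.00042346
Gain = 20 log₁₀(0.00042346) ≈ -67.46 dB
∠L = 89.75° − 161.18° = -71.43°

-67.5 dB, -71.4°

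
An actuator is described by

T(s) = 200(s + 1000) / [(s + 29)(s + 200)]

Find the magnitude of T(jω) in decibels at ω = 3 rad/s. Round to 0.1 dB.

30.7 dB

At s = jω = j3:
zero (s+1000): 1000 + j3 → |·| = √(1000²+3²) = √1000009 ≈ 1000, ∠ = arctan(3/1000) ≈ 0.17°
pole (s+29): 29 + j3 → |·| = √(29²+3²) = √850 ≈ 29.155, ∠ = arctan(3/29) ≈ 5.91°
pole (s+200): 200 + j3 → |·| = √(200²+3²) = √40009 ≈ 200.02, ∠ = arctan(3/200) ≈ 0.86°
|T| = 200 · 1000 / 5831.6 ≈ 34.296
Gain = 20 log₁₀(34.296) ≈ 30.70 dB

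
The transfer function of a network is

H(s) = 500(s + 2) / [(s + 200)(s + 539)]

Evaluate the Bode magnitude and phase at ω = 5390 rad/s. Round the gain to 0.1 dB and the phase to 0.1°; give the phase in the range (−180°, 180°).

-20.7 dB, -82.2°

At s = jω = j5390:
zero (s+2): 2 + j5390 → |·| = √(2²+5390²) = √29052104 ≈ 5390, ∠ = arctan(5390/2) ≈ 89.98°
pole (s+200): 200 + j5390 → |·| = √(200²+5390²) = √29092100 ≈ 5393.7, ∠ = arctan(5390/200) ≈ 87.87°
pole (s+539): 539 + j5390 → |·| = √(539²+5390²) = √29342621 ≈ 5416.9, ∠ = arctan(5390/539) ≈ 84.29°
|H| = 500 · 5390 / 2.9217e+07 ≈ 0.092241
Gain = 20 log₁₀(0.092241) ≈ -20.70 dB
∠H = 89.98° − 172.16° = -82.18°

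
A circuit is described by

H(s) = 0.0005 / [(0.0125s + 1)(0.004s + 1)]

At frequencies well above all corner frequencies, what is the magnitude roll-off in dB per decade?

Each pole contributes −20 dB/decade at high frequency; each zero contributes +20 dB/decade.
Net: 0 zero(s) − 2 pole(s) → -40 dB/decade.

-40 dB/decade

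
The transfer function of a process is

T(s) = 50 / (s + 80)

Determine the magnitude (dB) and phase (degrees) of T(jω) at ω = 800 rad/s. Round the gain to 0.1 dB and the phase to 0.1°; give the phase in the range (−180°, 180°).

-24.1 dB, -84.3°

At s = jω = j800:
pole (s+80): 80 + j800 → |·| = √(80²+800²) = √646400 ≈ 803.99, ∠ = arctan(800/80) ≈ 84.29°
|T| = 50 / 803.99 ≈ 0.06219
Gain = 20 log₁₀(0.06219) ≈ -24.13 dB
∠T = 0.00° − 84.29° = -84.29°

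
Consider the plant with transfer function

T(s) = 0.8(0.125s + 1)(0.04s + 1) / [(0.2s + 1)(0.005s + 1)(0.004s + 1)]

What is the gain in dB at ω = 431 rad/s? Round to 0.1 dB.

At ω = 431 rad/s:
zero (1 + j431·0.125) = 1 + j53.875 → |·| ≈ 53.884, ∠ ≈ 88.94°
zero (1 + j431·0.04) = 1 + j17.24 → |·| ≈ 17.269, ∠ ≈ 86.68°
pole (1 + j431·0.2) = 1 + j86.2 → |·| ≈ 86.206, ∠ ≈ 89.34°
pole (1 + j431·0.005) = 1 + j2.155 → |·| ≈ 2.3757, ∠ ≈ 65.11°
pole (1 + j431·0.004) = 1 + j1.724 → |·| ≈ 1.993, ∠ ≈ 59.88°
|T| = 0.8 · 53.884 · 17.269 / (86.206 · 2.3757 · 1.993) ≈ 1.8238
Gain = 20 log₁₀(1.8238) ≈ 5.22 dB

5.2 dB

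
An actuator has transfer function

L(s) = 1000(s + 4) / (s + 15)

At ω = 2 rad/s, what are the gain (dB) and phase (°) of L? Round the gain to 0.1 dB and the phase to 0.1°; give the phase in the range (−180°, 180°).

49.4 dB, 19.0°

At s = jω = j2:
zero (s+4): 4 + j2 → |·| = √(4²+2²) = √20 ≈ 4.4721, ∠ = arctan(2/4) ≈ 26.57°
pole (s+15): 15 + j2 → |·| = √(15²+2²) = √229 ≈ 15.133, ∠ = arctan(2/15) ≈ 7.59°
|L| = 1000 · 4.4721 / 15.133 ≈ 295.52
Gain = 20 log₁₀(295.52) ≈ 49.41 dB
∠L = 26.57° − 7.59° = 18.98°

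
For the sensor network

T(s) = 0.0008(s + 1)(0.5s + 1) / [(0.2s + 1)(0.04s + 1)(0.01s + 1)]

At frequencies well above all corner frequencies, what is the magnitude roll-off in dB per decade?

-20 dB/decade

Each pole contributes −20 dB/decade at high frequency; each zero contributes +20 dB/decade.
Net: 2 zero(s) − 3 pole(s) → -20 dB/decade.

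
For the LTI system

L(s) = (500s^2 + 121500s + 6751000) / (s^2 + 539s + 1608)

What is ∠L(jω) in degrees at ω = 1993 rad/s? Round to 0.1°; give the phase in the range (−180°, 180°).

8.2°

Substitute s = j1993:
Numerator: 500(j1993)^2 + 121500(j1993) + 6751000 = -1979273500 + j242149500
Denominator: (j1993)^2 + 539(j1993) + 1608 = -3970441 + j1074227
|N| = √(1979273500² + 242149500²) ≈ 1.994e+09, ∠N ≈ 173.02°
|D| = √(3970441² + 1074227²) ≈ 4.1132e+06, ∠D ≈ 164.86°
∠L = 173.02° − 164.86° = 8.16°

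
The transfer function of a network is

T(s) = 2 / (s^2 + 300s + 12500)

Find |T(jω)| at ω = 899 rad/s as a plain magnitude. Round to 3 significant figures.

Substitute s = j899:
Numerator: 2 = 2 + j0
Denominator: (j899)^2 + 300(j899) + 12500 = -795701 + j269700
|N| = √(2² + 0²) ≈ 2, ∠N ≈ 0.00°
|D| = √(795701² + 269700²) ≈ 8.4017e+05, ∠D ≈ 161.28°
|T| = 2 / 8.4017e+05 ≈ 2.3805e-06

2.38e-06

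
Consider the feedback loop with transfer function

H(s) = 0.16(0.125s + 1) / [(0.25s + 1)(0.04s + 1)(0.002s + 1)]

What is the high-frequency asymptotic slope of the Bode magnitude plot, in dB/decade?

Each pole contributes −20 dB/decade at high frequency; each zero contributes +20 dB/decade.
Net: 1 zero(s) − 3 pole(s) → -40 dB/decade.

-40 dB/decade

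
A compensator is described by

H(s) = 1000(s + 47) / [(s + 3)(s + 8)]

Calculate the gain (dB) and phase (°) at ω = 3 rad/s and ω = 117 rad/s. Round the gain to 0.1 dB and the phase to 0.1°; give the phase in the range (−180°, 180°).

At s = jω = j3:
zero (s+47): 47 + j3 → |·| = √(47²+3²) = √2218 ≈ 47.096, ∠ = arctan(3/47) ≈ 3.65°
pole (s+3): 3 + j3 → |·| = √(3²+3²) = √18 ≈ 4.2426, ∠ = arctan(3/3) ≈ 45.00°
pole (s+8): 8 + j3 → |·| = √(8²+3²) = √73 ≈ 8.544, ∠ = arctan(3/8) ≈ 20.56°
|H| = 1000 · 47.096 / 36.249 ≈ 1299.2
Gain = 20 log₁₀(1299.2) ≈ 62.27 dB
∠H = 3.65° − 65.56° = -61.91°

At s = jω = j117:
zero (s+47): 47 + j117 → |·| = √(47²+117²) = √15898 ≈ 126.09, ∠ = arctan(117/47) ≈ 68.11°
pole (s+3): 3 + j117 → |·| = √(3²+117²) = √13698 ≈ 117.04, ∠ = arctan(117/3) ≈ 88.53°
pole (s+8): 8 + j117 → |·| = √(8²+117²) = √13753 ≈ 117.27, ∠ = arctan(117/8) ≈ 86.09°
|H| = 1000 · 126.09 / 13725 ≈ 9.1869
Gain = 20 log₁₀(9.1869) ≈ 19.26 dB
∠H = 68.11° − 174.62° = -106.51°

ω = 3: 62.3 dB, -61.9°; ω = 117: 19.3 dB, -106.5°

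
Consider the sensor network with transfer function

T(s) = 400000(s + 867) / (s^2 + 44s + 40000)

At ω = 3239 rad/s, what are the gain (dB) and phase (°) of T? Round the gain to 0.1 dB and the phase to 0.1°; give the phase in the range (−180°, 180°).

At s = jω = j3239:
zero (s+867): 867 + j3239 → |·| = √(867²+3239²) = √11242810 ≈ 3353, ∠ = arctan(3239/867) ≈ 75.01°
quadratic: (j3239)² + 44·j3239 + 40000 = -10451121 + j142516 → |·| ≈ 1.0452e+07, ∠ ≈ 179.22°
|T| = 400000 · 3353 / 1.0452e+07 ≈ 128.32
Gain = 20 log₁₀(128.32) ≈ 42.17 dB
∠T = 75.01° − 179.22° = -104.21°

42.2 dB, -104.2°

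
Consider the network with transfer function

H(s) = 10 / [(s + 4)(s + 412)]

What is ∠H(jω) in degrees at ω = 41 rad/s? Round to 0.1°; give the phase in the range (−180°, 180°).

-90.1°

At s = jω = j41:
pole (s+4): 4 + j41 → |·| = √(4²+41²) = √1697 ≈ 41.195, ∠ = arctan(41/4) ≈ 84.43°
pole (s+412): 412 + j41 → |·| = √(412²+41²) = √171425 ≈ 414.04, ∠ = arctan(41/412) ≈ 5.68°
∠H = 0.00° − 90.11° = -90.11°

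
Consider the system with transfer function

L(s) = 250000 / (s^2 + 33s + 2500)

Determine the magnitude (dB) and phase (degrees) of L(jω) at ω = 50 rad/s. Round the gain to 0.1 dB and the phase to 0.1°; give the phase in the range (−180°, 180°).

43.6 dB, -90.0°

At s = jω = j50:
quadratic: (j50)² + 33·j50 + 2500 = 0 + j1650 → |·| ≈ 1650, ∠ ≈ 90.00°
|L| = 250000 / 1650 ≈ 151.52
Gain = 20 log₁₀(151.52) ≈ 43.61 dB
∠L = 0.00° − 90.00° = -90.00°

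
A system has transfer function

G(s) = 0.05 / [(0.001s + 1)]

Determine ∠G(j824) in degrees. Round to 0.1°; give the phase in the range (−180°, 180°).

-39.5°

At ω = 824 rad/s:
pole (1 + j824·0.001) = 1 + j0.824 → |·| ≈ 1.2958, ∠ ≈ 39.49°
∠G = (0°) − (39.49°) = -39.49°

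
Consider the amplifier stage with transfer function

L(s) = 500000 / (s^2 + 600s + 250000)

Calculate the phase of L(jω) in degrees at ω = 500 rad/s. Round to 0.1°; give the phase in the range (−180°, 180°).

At s = jω = j500:
quadratic: (j500)² + 600·j500 + 250000 = 0 + j300000 → |·| ≈ 3e+05, ∠ ≈ 90.00°
∠L = 0.00° − 90.00° = -90.00°

-90.0°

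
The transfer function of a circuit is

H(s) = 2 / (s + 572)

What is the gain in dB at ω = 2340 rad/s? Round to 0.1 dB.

At s = jω = j2340:
pole (s+572): 572 + j2340 → |·| = √(572²+2340²) = √5802784 ≈ 2408.9, ∠ = arctan(2340/572) ≈ 76.26°
|H| = 2 / 2408.9 ≈ 0.00083025
Gain = 20 log₁₀(0.00083025) ≈ -61.62 dB

-61.6 dB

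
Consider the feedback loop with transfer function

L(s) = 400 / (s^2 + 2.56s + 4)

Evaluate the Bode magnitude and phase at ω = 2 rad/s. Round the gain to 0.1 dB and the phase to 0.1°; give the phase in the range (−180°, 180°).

37.9 dB, -90.0°

At s = jω = j2:
quadratic: (j2)² + 2.56·j2 + 4 = 0 + j5.12 → |·| ≈ 5.12, ∠ ≈ 90.00°
|L| = 400 / 5.12 ≈ 78.125
Gain = 20 log₁₀(78.125) ≈ 37.86 dB
∠L = 0.00° − 90.00° = -90.00°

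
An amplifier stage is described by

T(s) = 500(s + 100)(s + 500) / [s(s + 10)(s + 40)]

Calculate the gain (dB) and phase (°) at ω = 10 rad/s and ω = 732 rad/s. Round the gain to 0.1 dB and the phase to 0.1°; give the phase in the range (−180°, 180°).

At s = jω = j10:
zero (s+100): 100 + j10 → |·| = √(100²+10²) = √10100 ≈ 100.5, ∠ = arctan(10/100) ≈ 5.71°
zero (s+500): 500 + j10 → |·| = √(500²+10²) = √250100 ≈ 500.1, ∠ = arctan(10/500) ≈ 1.15°
pole (s+10): 10 + j10 → |·| = √(10²+10²) = √200 ≈ 14.142, ∠ = arctan(10/10) ≈ 45.00°
pole (s+40): 40 + j10 → |·| = √(40²+10²) = √1700 ≈ 41.231, ∠ = arctan(10/40) ≈ 14.04°
pole at origin: |s| = 10, ∠ = 90.00° (in denominator)
|T| = 500 · 50260 / 5830.9 ≈ 4309.8
Gain = 20 log₁₀(4309.8) ≈ 72.69 dB
∠T = 6.86° − 149.04° = -142.18°

At s = jω = j732:
zero (s+100): 100 + j732 → |·| = √(100²+732²) = √545824 ≈ 738.8, ∠ = arctan(732/100) ≈ 82.22°
zero (s+500): 500 + j732 → |·| = √(500²+732²) = √785824 ≈ 886.47, ∠ = arctan(732/500) ≈ 55.66°
pole (s+10): 10 + j732 → |·| = √(10²+732²) = √535924 ≈ 732.07, ∠ = arctan(732/10) ≈ 89.22°
pole (s+40): 40 + j732 → |·| = √(40²+732²) = √537424 ≈ 733.09, ∠ = arctan(732/40) ≈ 86.87°
pole at origin: |s| = 732, ∠ = 90.00° (in denominator)
|T| = 500 · 6.5492e+05 / 3.9284e+08 ≈ 0.83357
Gain = 20 log₁₀(0.83357) ≈ -1.58 dB
∠T = 137.88° − 266.09° = -128.21°

ω = 10: 72.7 dB, -142.2°; ω = 732: -1.6 dB, -128.2°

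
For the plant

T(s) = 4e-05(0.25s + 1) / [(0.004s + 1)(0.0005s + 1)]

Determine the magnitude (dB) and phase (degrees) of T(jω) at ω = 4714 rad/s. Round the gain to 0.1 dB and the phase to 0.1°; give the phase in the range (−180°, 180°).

-60.2 dB, -64.0°

At ω = 4714 rad/s:
zero (1 + j4714·0.25) = 1 + j1178.5 → |·| ≈ 1178.5, ∠ ≈ 89.95°
pole (1 + j4714·0.004) = 1 + j18.856 → |·| ≈ 18.882, ∠ ≈ 86.96°
pole (1 + j4714·0.0005) = 1 + j2.357 → |·| ≈ 2.5604, ∠ ≈ 67.01°
|T| = 4e-05 · 1178.5 / (18.882 · 2.5604) ≈ 0.00097507
Gain = 20 log₁₀(0.00097507) ≈ -60.22 dB
∠T = (89.95°) − (86.96° + 67.01°) = -64.02°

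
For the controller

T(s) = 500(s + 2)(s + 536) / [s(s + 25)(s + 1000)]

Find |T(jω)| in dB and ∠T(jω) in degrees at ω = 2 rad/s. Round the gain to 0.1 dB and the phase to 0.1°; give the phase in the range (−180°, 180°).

At s = jω = j2:
zero (s+2): 2 + j2 → |·| = √(2²+2²) = √8 ≈ 2.8284, ∠ = arctan(2/2) ≈ 45.00°
zero (s+536): 536 + j2 → |·| = √(536²+2²) = √287300 ≈ 536, ∠ = arctan(2/536) ≈ 0.21°
pole (s+25): 25 + j2 → |·| = √(25²+2²) = √629 ≈ 25.08, ∠ = arctan(2/25) ≈ 4.57°
pole (s+1000): 1000 + j2 → |·| = √(1000²+2²) = √1000004 ≈ 1000, ∠ = arctan(2/1000) ≈ 0.11°
pole at origin: |s| = 2, ∠ = 90.00° (in denominator)
|T| = 500 · 1516 / 50160 ≈ 15.112
Gain = 20 log₁₀(15.112) ≈ 23.59 dB
∠T = 45.21° − 94.68° = -49.47°

23.6 dB, -49.5°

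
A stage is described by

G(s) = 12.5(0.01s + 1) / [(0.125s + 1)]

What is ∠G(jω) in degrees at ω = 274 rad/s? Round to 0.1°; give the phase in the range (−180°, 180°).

At ω = 274 rad/s:
zero (1 + j274·0.01) = 1 + j2.74 → |·| ≈ 2.9168, ∠ ≈ 69.95°
pole (1 + j274·0.125) = 1 + j34.25 → |·| ≈ 34.265, ∠ ≈ 88.33°
∠G = (69.95°) − (88.33°) = -18.38°

-18.4°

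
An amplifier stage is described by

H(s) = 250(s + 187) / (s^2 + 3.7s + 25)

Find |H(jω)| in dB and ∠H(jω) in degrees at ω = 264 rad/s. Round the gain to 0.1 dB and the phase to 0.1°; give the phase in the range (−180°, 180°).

At s = jω = j264:
zero (s+187): 187 + j264 → |·| = √(187²+264²) = √104665 ≈ 323.52, ∠ = arctan(264/187) ≈ 54.69°
quadratic: (j264)² + 3.7·j264 + 25 = -69671 + j976.8 → |·| ≈ 69678, ∠ ≈ 179.20°
|H| = 250 · 323.52 / 69678 ≈ 1.1608
Gain = 20 log₁₀(1.1608) ≈ 1.30 dB
∠H = 54.69° − 179.20° = -124.51°

1.3 dB, -124.5°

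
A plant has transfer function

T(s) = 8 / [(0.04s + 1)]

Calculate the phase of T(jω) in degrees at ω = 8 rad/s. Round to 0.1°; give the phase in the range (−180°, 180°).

-17.7°

At ω = 8 rad/s:
pole (1 + j8·0.04) = 1 + j0.32 → |·| ≈ 1.05, ∠ ≈ 17.74°
∠T = (0°) − (17.74°) = -17.74°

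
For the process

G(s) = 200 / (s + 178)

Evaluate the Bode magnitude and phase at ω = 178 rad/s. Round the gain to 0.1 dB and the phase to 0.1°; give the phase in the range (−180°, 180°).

Substitute s = j178:
Numerator: 200 = 200 + j0
Denominator: (j178) + 178 = 178 + j178
|N| = √(200² + 0²) ≈ 200, ∠N ≈ 0.00°
|D| = √(178² + 178²) ≈ 251.73, ∠D ≈ 45.00°
|G| = 200 / 251.73 ≈ 0.7945
Gain = 20 log₁₀(0.7945) ≈ -2.00 dB
∠G = 0.00° − 45.00° = -45.00°

-2.0 dB, -45.0°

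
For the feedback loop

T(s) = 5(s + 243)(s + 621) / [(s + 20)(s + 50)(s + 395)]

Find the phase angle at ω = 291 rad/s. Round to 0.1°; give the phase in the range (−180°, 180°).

-127.5°

At s = jω = j291:
zero (s+243): 243 + j291 → |·| = √(243²+291²) = √143730 ≈ 379.12, ∠ = arctan(291/243) ≈ 50.14°
zero (s+621): 621 + j291 → |·| = √(621²+291²) = √470322 ≈ 685.8, ∠ = arctan(291/621) ≈ 25.11°
pole (s+20): 20 + j291 → |·| = √(20²+291²) = √85081 ≈ 291.69, ∠ = arctan(291/20) ≈ 86.07°
pole (s+50): 50 + j291 → |·| = √(50²+291²) = √87181 ≈ 295.26, ∠ = arctan(291/50) ≈ 80.25°
pole (s+395): 395 + j291 → |·| = √(395²+291²) = √240706 ≈ 490.62, ∠ = arctan(291/395) ≈ 36.38°
∠T = 75.25° − 202.70° = -127.45°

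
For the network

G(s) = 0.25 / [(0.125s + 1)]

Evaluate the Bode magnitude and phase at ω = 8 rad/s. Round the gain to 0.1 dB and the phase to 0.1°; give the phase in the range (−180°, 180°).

At ω = 8 rad/s:
pole (1 + j8·0.125) = 1 + j1 → |·| ≈ 1.4142, ∠ ≈ 45.00°
|G| = 0.25 · 1 / (1.4142) ≈ 0.17678
Gain = 20 log₁₀(0.17678) ≈ -15.05 dB
∠G = (0°) − (45.00°) = -45.00°

-15.1 dB, -45.0°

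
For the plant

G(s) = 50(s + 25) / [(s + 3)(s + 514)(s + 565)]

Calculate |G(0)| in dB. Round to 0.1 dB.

G(0) = 50·25 / (3·514·565) ≈ 0.0014348
20 log₁₀(0.0014348) ≈ -56.86 dB

-56.9 dB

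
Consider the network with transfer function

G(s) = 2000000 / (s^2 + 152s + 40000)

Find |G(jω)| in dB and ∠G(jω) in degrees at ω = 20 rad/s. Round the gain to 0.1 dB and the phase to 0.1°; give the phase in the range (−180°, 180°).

34.0 dB, -4.4°

At s = jω = j20:
quadratic: (j20)² + 152·j20 + 40000 = 39600 + j3040 → |·| ≈ 39717, ∠ ≈ 4.39°
|G| = 2000000 / 39717 ≈ 50.356
Gain = 20 log₁₀(50.356) ≈ 34.04 dB
∠G = 0.00° − 4.39° = -4.39°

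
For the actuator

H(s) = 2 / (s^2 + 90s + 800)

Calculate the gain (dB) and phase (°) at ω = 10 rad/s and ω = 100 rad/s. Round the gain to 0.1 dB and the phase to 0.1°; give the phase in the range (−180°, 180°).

ω = 10: -55.1 dB, -52.1°; ω = 100: -76.2 dB, -135.6°

Substitute s = j10:
Numerator: 2 = 2 + j0
Denominator: (j10)^2 + 90(j10) + 800 = 700 + j900
|N| = √(2² + 0²) ≈ 2, ∠N ≈ 0.00°
|D| = √(700² + 900²) ≈ 1140.2, ∠D ≈ 52.13°
|H| = 2 / 1140.2 ≈ 0.0017541
Gain = 20 log₁₀(0.0017541) ≈ -55.12 dB
∠H = 0.00° − 52.13° = -52.13°

Substitute s = j100:
Numerator: 2 = 2 + j0
Denominator: (j100)^2 + 90(j100) + 800 = -9200 + j9000
|N| = √(2² + 0²) ≈ 2, ∠N ≈ 0.00°
|D| = √(9200² + 9000²) ≈ 12870, ∠D ≈ 135.63°
|H| = 2 / 12870 ≈ 0.0001554
Gain = 20 log₁₀(0.0001554) ≈ -76.17 dB
∠H = 0.00° − 135.63° = -135.63°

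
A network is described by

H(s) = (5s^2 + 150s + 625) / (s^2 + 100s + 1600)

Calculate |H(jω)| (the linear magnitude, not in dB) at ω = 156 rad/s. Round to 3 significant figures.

Substitute s = j156:
Numerator: 5(j156)^2 + 150(j156) + 625 = -121055 + j23400
Denominator: (j156)^2 + 100(j156) + 1600 = -22736 + j15600
|N| = √(121055² + 23400²) ≈ 1.233e+05, ∠N ≈ 169.06°
|D| = √(22736² + 15600²) ≈ 27573, ∠D ≈ 145.54°
|H| = 1.233e+05 / 27573 ≈ 4.4718

4.47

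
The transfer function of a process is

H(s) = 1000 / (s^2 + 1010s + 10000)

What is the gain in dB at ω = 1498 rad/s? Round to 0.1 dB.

-68.6 dB

Substitute s = j1498:
Numerator: 1000 = 1000 + j0
Denominator: (j1498)^2 + 1010(j1498) + 10000 = -2234004 + j1512980
|N| = √(1000² + 0²) ≈ 1000, ∠N ≈ 0.00°
|D| = √(2234004² + 1512980²) ≈ 2.6981e+06, ∠D ≈ 145.89°
|H| = 1000 / 2.6981e+06 ≈ 0.00037063
Gain = 20 log₁₀(0.00037063) ≈ -68.62 dB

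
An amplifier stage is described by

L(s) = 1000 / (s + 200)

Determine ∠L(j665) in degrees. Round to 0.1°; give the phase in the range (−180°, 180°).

At s = jω = j665:
pole (s+200): 200 + j665 → |·| = √(200²+665²) = √482225 ≈ 694.42, ∠ = arctan(665/200) ≈ 73.26°
∠L = 0.00° − 73.26° = -73.26°

-73.3°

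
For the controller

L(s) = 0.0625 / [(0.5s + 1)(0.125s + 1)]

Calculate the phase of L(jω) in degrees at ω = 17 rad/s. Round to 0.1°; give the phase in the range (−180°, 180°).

At ω = 17 rad/s:
pole (1 + j17·0.5) = 1 + j8.5 → |·| ≈ 8.5586, ∠ ≈ 83.29°
pole (1 + j17·0.125) = 1 + j2.125 → |·| ≈ 2.3485, ∠ ≈ 64.80°
∠L = (0°) − (83.29° + 64.80°) = -148.09°

-148.1°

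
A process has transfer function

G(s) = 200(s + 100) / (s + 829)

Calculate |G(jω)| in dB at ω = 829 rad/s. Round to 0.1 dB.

43.1 dB

At s = jω = j829:
zero (s+100): 100 + j829 → |·| = √(100²+829²) = √697241 ≈ 835.01, ∠ = arctan(829/100) ≈ 83.12°
pole (s+829): 829 + j829 → |·| = √(829²+829²) = √1374482 ≈ 1172.4, ∠ = arctan(829/829) ≈ 45.00°
|G| = 200 · 835.01 / 1172.4 ≈ 142.44
Gain = 20 log₁₀(142.44) ≈ 43.07 dB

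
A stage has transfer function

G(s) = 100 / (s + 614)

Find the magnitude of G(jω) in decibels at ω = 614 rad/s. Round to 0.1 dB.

-18.8 dB

At s = jω = j614:
pole (s+614): 614 + j614 → |·| = √(614²+614²) = √753992 ≈ 868.33, ∠ = arctan(614/614) ≈ 45.00°
|G| = 100 / 868.33 ≈ 0.11516
Gain = 20 log₁₀(0.11516) ≈ -18.77 dB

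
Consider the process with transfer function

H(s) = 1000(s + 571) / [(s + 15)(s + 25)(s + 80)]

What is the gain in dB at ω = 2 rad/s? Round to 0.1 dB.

At s = jω = j2:
zero (s+571): 571 + j2 → |·| = √(571²+2²) = √326045 ≈ 571, ∠ = arctan(2/571) ≈ 0.20°
pole (s+15): 15 + j2 → |·| = √(15²+2²) = √229 ≈ 15.133, ∠ = arctan(2/15) ≈ 7.59°
pole (s+25): 25 + j2 → |·| = √(25²+2²) = √629 ≈ 25.08, ∠ = arctan(2/25) ≈ 4.57°
pole (s+80): 80 + j2 → |·| = √(80²+2²) = √6404 ≈ 80.025, ∠ = arctan(2/80) ≈ 1.43°
|H| = 1000 · 571 / 30372 ≈ 18.8
Gain = 20 log₁₀(18.8) ≈ 25.48 dB

25.5 dB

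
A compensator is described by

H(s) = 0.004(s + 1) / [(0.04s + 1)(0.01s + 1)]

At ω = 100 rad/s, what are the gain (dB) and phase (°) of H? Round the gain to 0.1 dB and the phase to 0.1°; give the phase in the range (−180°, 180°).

-23.3 dB, -31.5°

At ω = 100 rad/s:
zero (1 + j100·1) = 1 + j100 → |·| ≈ 100, ∠ ≈ 89.43°
pole (1 + j100·0.04) = 1 + j4 → |·| ≈ 4.1231, ∠ ≈ 75.96°
pole (1 + j100·0.01) = 1 + j1 → |·| ≈ 1.4142, ∠ ≈ 45.00°
|H| = 0.004 · 100 / (4.1231 · 1.4142) ≈ 0.0686
Gain = 20 log₁₀(0.0686) ≈ -23.27 dB
∠H = (89.43°) − (75.96° + 45.00°) = -31.53°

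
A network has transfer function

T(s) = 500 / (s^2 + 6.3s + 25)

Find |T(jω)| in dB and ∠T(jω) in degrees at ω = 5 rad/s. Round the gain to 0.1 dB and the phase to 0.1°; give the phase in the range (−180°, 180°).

24.0 dB, -90.0°

At s = jω = j5:
quadratic: (j5)² + 6.3·j5 + 25 = 0 + j31.5 → |·| ≈ 31.5, ∠ ≈ 90.00°
|T| = 500 / 31.5 ≈ 15.873
Gain = 20 log₁₀(15.873) ≈ 24.01 dB
∠T = 0.00° − 90.00° = -90.00°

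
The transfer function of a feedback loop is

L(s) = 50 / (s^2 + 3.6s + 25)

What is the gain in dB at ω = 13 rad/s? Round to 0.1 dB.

At s = jω = j13:
quadratic: (j13)² + 3.6·j13 + 25 = -144 + j46.8 → |·| ≈ 151.41, ∠ ≈ 162.00°
|L| = 50 / 151.41 ≈ 0.33023
Gain = 20 log₁₀(0.33023) ≈ -9.62 dB

-9.6 dB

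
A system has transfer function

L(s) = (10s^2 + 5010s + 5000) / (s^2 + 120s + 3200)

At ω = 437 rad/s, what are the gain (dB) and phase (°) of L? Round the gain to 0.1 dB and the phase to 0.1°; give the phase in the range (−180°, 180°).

Substitute s = j437:
Numerator: 10(j437)^2 + 5010(j437) + 5000 = -1904690 + j2189370
Denominator: (j437)^2 + 120(j437) + 3200 = -187769 + j52440
|N| = √(1904690² + 2189370²) ≈ 2.9019e+06, ∠N ≈ 131.02°
|D| = √(187769² + 52440²) ≈ 1.9495e+05, ∠D ≈ 164.40°
|L| = 2.9019e+06 / 1.9495e+05 ≈ 14.885
Gain = 20 log₁₀(14.885) ≈ 23.45 dB
∠L = 131.02° − 164.40° = -33.38°

23.5 dB, -33.4°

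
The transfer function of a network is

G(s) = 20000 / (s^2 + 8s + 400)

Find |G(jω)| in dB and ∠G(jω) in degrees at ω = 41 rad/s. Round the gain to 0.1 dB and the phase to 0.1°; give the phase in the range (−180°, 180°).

23.6 dB, -165.6°

At s = jω = j41:
quadratic: (j41)² + 8·j41 + 400 = -1281 + j328 → |·| ≈ 1322.3, ∠ ≈ 165.64°
|G| = 20000 / 1322.3 ≈ 15.125
Gain = 20 log₁₀(15.125) ≈ 23.59 dB
∠G = 0.00° − 165.64° = -165.64°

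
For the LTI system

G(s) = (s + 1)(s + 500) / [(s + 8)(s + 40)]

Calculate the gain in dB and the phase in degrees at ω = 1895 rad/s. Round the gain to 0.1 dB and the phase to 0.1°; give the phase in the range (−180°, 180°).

0.3 dB, -13.4°

At s = jω = j1895:
zero (s+1): 1 + j1895 → |·| = √(1²+1895²) = √3591026 ≈ 1895, ∠ = arctan(1895/1) ≈ 89.97°
zero (s+500): 500 + j1895 → |·| = √(500²+1895²) = √3841025 ≈ 1959.9, ∠ = arctan(1895/500) ≈ 75.22°
pole (s+8): 8 + j1895 → |·| = √(8²+1895²) = √3591089 ≈ 1895, ∠ = arctan(1895/8) ≈ 89.76°
pole (s+40): 40 + j1895 → |·| = √(40²+1895²) = √3592625 ≈ 1895.4, ∠ = arctan(1895/40) ≈ 88.79°
|G| = 1 · 3.714e+06 / 3.5918e+06 ≈ 1.034
Gain = 20 log₁₀(1.034) ≈ 0.29 dB
∠G = 165.19° − 178.55° = -13.36°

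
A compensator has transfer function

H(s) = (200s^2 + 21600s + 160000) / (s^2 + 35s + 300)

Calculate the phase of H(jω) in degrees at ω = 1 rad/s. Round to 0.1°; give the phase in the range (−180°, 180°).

Substitute s = j1:
Numerator: 200(j1)^2 + 21600(j1) + 160000 = 159800 + j21600
Denominator: (j1)^2 + 35(j1) + 300 = 299 + j35
|N| = √(159800² + 21600²) ≈ 1.6125e+05, ∠N ≈ 7.70°
|D| = √(299² + 35²) ≈ 301.04, ∠D ≈ 6.68°
∠H = 7.70° − 6.68° = 1.02°

1.0°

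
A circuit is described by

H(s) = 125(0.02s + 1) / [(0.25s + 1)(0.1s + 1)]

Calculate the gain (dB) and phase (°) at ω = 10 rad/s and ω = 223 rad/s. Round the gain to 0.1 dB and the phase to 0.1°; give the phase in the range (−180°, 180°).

At ω = 10 rad/s:
zero (1 + j10·0.02) = 1 + j0.2 → |·| ≈ 1.0198, ∠ ≈ 11.31°
pole (1 + j10·0.25) = 1 + j2.5 → |·| ≈ 2.6926, ∠ ≈ 68.20°
pole (1 + j10·0.1) = 1 + j1 → |·| ≈ 1.4142, ∠ ≈ 45.00°
|H| = 125 · 1.0198 / (2.6926 · 1.4142) ≈ 33.477
Gain = 20 log₁₀(33.477) ≈ 30.49 dB
∠H = (11.31°) − (68.20° + 45.00°) = -101.89°

At ω = 223 rad/s:
zero (1 + j223·0.02) = 1 + j4.46 → |·| ≈ 4.5707, ∠ ≈ 77.36°
pole (1 + j223·0.25) = 1 + j55.75 → |·| ≈ 55.759, ∠ ≈ 88.97°
pole (1 + j223·0.1) = 1 + j22.3 → |·| ≈ 22.322, ∠ ≈ 87.43°
|H| = 125 · 4.5707 / (55.759 · 22.322) ≈ 0.45903
Gain = 20 log₁₀(0.45903) ≈ -6.76 dB
∠H = (77.36°) − (88.97° + 87.43°) = -99.04°

ω = 10: 30.5 dB, -101.9°; ω = 223: -6.8 dB, -99.0°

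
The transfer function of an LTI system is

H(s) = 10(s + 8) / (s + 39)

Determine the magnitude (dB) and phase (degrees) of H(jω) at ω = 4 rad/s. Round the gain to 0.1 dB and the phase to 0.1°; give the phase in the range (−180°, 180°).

7.2 dB, 20.7°

At s = jω = j4:
zero (s+8): 8 + j4 → |·| = √(8²+4²) = √80 ≈ 8.9443, ∠ = arctan(4/8) ≈ 26.57°
pole (s+39): 39 + j4 → |·| = √(39²+4²) = √1537 ≈ 39.205, ∠ = arctan(4/39) ≈ 5.86°
|H| = 10 · 8.9443 / 39.205 ≈ 2.2814
Gain = 20 log₁₀(2.2814) ≈ 7.16 dB
∠H = 26.57° − 5.86° = 20.71°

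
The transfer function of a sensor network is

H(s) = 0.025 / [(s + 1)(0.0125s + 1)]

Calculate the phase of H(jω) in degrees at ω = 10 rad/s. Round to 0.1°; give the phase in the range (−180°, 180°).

At ω = 10 rad/s:
pole (1 + j10·1) = 1 + j10 → |·| ≈ 10.05, ∠ ≈ 84.29°
pole (1 + j10·0.0125) = 1 + j0.125 → |·| ≈ 1.0078, ∠ ≈ 7.13°
∠H = (0°) − (84.29° + 7.13°) = -91.42°

-91.4°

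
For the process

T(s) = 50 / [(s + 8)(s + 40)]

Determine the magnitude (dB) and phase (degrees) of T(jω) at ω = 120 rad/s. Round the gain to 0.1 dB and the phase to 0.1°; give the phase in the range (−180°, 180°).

-49.7 dB, -157.8°

At s = jω = j120:
pole (s+8): 8 + j120 → |·| = √(8²+120²) = √14464 ≈ 120.27, ∠ = arctan(120/8) ≈ 86.19°
pole (s+40): 40 + j120 → |·| = √(40²+120²) = √16000 ≈ 126.49, ∠ = arctan(120/40) ≈ 71.57°
|T| = 50 / 15213 ≈ 0.0032867
Gain = 20 log₁₀(0.0032867) ≈ -49.66 dB
∠T = 0.00° − 157.76° = -157.76°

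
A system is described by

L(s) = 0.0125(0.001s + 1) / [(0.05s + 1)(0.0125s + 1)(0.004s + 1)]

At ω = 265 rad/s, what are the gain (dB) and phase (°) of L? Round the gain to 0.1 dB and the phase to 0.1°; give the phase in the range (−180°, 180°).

-74.3 dB, 169.3°

At ω = 265 rad/s:
zero (1 + j265·0.001) = 1 + j0.265 → |·| ≈ 1.0345, ∠ ≈ 14.84°
pole (1 + j265·0.05) = 1 + j13.25 → |·| ≈ 13.288, ∠ ≈ 85.68°
pole (1 + j265·0.0125) = 1 + j3.3125 → |·| ≈ 3.4602, ∠ ≈ 73.20°
pole (1 + j265·0.004) = 1 + j1.06 → |·| ≈ 1.4573, ∠ ≈ 46.67°
|L| = 0.0125 · 1.0345 / (13.288 · 3.4602 · 1.4573) ≈ 0.00019299
Gain = 20 log₁₀(0.00019299) ≈ -74.29 dB
∠L = (14.84°) − (85.68° + 73.20° + 46.67°) = -190.71° ≡ 169.29° (principal value)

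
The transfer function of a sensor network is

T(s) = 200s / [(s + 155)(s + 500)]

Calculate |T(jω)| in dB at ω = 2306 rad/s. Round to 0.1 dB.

At s = jω = j2306:
zero at origin: s = j2306 → |·| = 2306, ∠ = 90.00°
pole (s+155): 155 + j2306 → |·| = √(155²+2306²) = √5341661 ≈ 2311.2, ∠ = arctan(2306/155) ≈ 86.15°
pole (s+500): 500 + j2306 → |·| = √(500²+2306²) = √5567636 ≈ 2359.6, ∠ = arctan(2306/500) ≈ 77.77°
|T| = 200 · 2306 / 5.4535e+06 ≈ 0.08457
Gain = 20 log₁₀(0.08457) ≈ -21.46 dB

-21.5 dB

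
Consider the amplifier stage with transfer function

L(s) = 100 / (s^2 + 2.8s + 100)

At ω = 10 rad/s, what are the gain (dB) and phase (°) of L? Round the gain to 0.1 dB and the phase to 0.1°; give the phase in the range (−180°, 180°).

At s = jω = j10:
quadratic: (j10)² + 2.8·j10 + 100 = 0 + j28 → |·| ≈ 28, ∠ ≈ 90.00°
|L| = 100 / 28 ≈ 3.5714
Gain = 20 log₁₀(3.5714) ≈ 11.06 dB
∠L = 0.00° − 90.00° = -90.00°

11.1 dB, -90.0°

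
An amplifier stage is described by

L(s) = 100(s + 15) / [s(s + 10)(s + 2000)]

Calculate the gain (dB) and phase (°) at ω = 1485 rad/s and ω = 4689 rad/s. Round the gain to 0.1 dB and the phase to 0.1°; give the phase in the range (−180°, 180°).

At s = jω = j1485:
zero (s+15): 15 + j1485 → |·| = √(15²+1485²) = √2205450 ≈ 1485.1, ∠ = arctan(1485/15) ≈ 89.42°
pole (s+10): 10 + j1485 → |·| = √(10²+1485²) = √2205325 ≈ 1485, ∠ = arctan(1485/10) ≈ 89.61°
pole (s+2000): 2000 + j1485 → |·| = √(2000²+1485²) = √6205225 ≈ 2491, ∠ = arctan(1485/2000) ≈ 36.59°
pole at origin: |s| = 1485, ∠ = 90.00° (in denominator)
|L| = 100 · 1485.1 / 5.4932e+09 ≈ 2.7035e-05
Gain = 20 log₁₀(2.7035e-05) ≈ -91.36 dB
∠L = 89.42° − 216.20° = -126.78°

At s = jω = j4689:
zero (s+15): 15 + j4689 → |·| = √(15²+4689²) = √21986946 ≈ 4689, ∠ = arctan(4689/15) ≈ 89.82°
pole (s+10): 10 + j4689 → |·| = √(10²+4689²) = √21986821 ≈ 4689, ∠ = arctan(4689/10) ≈ 89.88°
pole (s+2000): 2000 + j4689 → |·| = √(2000²+4689²) = √25986721 ≈ 5097.7, ∠ = arctan(4689/2000) ≈ 66.90°
pole at origin: |s| = 4689, ∠ = 90.00° (in denominator)
|L| = 100 · 4689 / 1.1208e+11 ≈ 4.1836e-06
Gain = 20 log₁₀(4.1836e-06) ≈ -107.57 dB
∠L = 89.82° − 246.78° = -156.96°

ω = 1485: -91.4 dB, -126.8°; ω = 4689: -107.6 dB, -157.0°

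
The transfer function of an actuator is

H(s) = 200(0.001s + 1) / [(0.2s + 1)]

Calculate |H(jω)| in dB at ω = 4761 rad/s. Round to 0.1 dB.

0.2 dB

At ω = 4761 rad/s:
zero (1 + j4761·0.001) = 1 + j4.761 → |·| ≈ 4.8649, ∠ ≈ 78.14°
pole (1 + j4761·0.2) = 1 + j952.2 → |·| ≈ 952.2, ∠ ≈ 89.94°
|H| = 200 · 4.8649 / (952.2) ≈ 1.0218
Gain = 20 log₁₀(1.0218) ≈ 0.19 dB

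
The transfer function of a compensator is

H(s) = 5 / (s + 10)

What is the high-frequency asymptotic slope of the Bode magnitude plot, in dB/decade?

-20 dB/decade

Each pole contributes −20 dB/decade at high frequency; each zero contributes +20 dB/decade.
Net: 0 zero(s) − 1 pole(s) → -20 dB/decade.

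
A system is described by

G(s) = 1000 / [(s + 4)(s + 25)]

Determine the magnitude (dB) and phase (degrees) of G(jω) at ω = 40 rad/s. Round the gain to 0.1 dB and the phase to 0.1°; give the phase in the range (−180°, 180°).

At s = jω = j40:
pole (s+4): 4 + j40 → |·| = √(4²+40²) = √1616 ≈ 40.2, ∠ = arctan(40/4) ≈ 84.29°
pole (s+25): 25 + j40 → |·| = √(25²+40²) = √2225 ≈ 47.17, ∠ = arctan(40/25) ≈ 57.99°
|G| = 1000 / 1896.2 ≈ 0.52737
Gain = 20 log₁₀(0.52737) ≈ -5.56 dB
∠G = 0.00° − 142.28° = -142.28°

-5.6 dB, -142.3°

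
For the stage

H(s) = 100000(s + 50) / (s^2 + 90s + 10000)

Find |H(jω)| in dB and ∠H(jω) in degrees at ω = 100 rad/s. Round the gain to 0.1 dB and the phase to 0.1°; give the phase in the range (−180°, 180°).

61.9 dB, -26.6°

At s = jω = j100:
zero (s+50): 50 + j100 → |·| = √(50²+100²) = √12500 ≈ 111.8, ∠ = arctan(100/50) ≈ 63.43°
quadratic: (j100)² + 90·j100 + 10000 = 0 + j9000 → |·| ≈ 9000, ∠ ≈ 90.00°
|H| = 100000 · 111.8 / 9000 ≈ 1242.2
Gain = 20 log₁₀(1242.2) ≈ 61.88 dB
∠H = 63.43° − 90.00° = -26.57°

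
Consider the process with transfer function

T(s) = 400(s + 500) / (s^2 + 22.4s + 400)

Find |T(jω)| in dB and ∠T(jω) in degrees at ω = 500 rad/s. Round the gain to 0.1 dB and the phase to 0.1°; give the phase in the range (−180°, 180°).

At s = jω = j500:
zero (s+500): 500 + j500 → |·| = √(500²+500²) = √500000 ≈ 707.11, ∠ = arctan(500/500) ≈ 45.00°
quadratic: (j500)² + 22.4·j500 + 400 = -249600 + j11200 → |·| ≈ 2.4985e+05, ∠ ≈ 177.43°
|T| = 400 · 707.11 / 2.4985e+05 ≈ 1.1321
Gain = 20 log₁₀(1.1321) ≈ 1.08 dB
∠T = 45.00° − 177.43° = -132.43°

1.1 dB, -132.4°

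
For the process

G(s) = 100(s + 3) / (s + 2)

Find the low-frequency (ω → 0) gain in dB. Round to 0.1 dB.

G(0) = 100·3 / (2) = 150
20 log₁₀(150) ≈ 43.52 dB

43.5 dB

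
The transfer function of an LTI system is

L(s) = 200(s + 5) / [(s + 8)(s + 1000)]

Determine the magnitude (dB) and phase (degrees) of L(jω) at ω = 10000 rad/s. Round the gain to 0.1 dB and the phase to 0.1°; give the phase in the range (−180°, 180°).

At s = jω = j10000:
zero (s+5): 5 + j10000 → |·| = √(5²+10000²) = √100000025 ≈ 10000, ∠ = arctan(10000/5) ≈ 89.97°
pole (s+8): 8 + j10000 → |·| = √(8²+10000²) = √100000064 ≈ 10000, ∠ = arctan(10000/8) ≈ 89.95°
pole (s+1000): 1000 + j10000 → |·| = √(1000²+10000²) = √101000000 ≈ 10050, ∠ = arctan(10000/1000) ≈ 84.29°
|L| = 200 · 10000 / 1.005e+08 ≈ 0.0199
Gain = 20 log₁₀(0.0199) ≈ -34.02 dB
∠L = 89.97° − 174.24° = -84.27°

-34.0 dB, -84.3°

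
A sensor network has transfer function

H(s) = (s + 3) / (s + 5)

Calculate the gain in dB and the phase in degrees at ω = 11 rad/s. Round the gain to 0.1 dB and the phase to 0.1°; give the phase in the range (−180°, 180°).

-0.5 dB, 9.2°

Substitute s = j11:
Numerator: (j11) + 3 = 3 + j11
Denominator: (j11) + 5 = 5 + j11
|N| = √(3² + 11²) ≈ 11.402, ∠N ≈ 74.74°
|D| = √(5² + 11²) ≈ 12.083, ∠D ≈ 65.56°
|H| = 11.402 / 12.083 ≈ 0.94364
Gain = 20 log₁₀(0.94364) ≈ -0.50 dB
∠H = 74.74° − 65.56° = 9.18°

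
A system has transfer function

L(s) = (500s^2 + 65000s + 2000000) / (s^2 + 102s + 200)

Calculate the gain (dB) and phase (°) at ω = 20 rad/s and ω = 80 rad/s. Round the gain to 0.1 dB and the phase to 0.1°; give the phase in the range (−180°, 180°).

Substitute s = j20:
Numerator: 500(j20)^2 + 65000(j20) + 2000000 = 1800000 + j1300000
Denominator: (j20)^2 + 102(j20) + 200 = -200 + j2040
|N| = √(1800000² + 1300000²) ≈ 2.2204e+06, ∠N ≈ 35.84°
|D| = √(200² + 2040²) ≈ 2049.8, ∠D ≈ 95.60°
|L| = 2.2204e+06 / 2049.8 ≈ 1083.2
Gain = 20 log₁₀(1083.2) ≈ 60.69 dB
∠L = 35.84° − 95.60° = -59.76°

Substitute s = j80:
Numerator: 500(j80)^2 + 65000(j80) + 2000000 = -1200000 + j5200000
Denominator: (j80)^2 + 102(j80) + 200 = -6200 + j8160
|N| = √(1200000² + 5200000²) ≈ 5.3367e+06, ∠N ≈ 102.99°
|D| = √(6200² + 8160²) ≈ 10248, ∠D ≈ 127.23°
|L| = 5.3367e+06 / 10248 ≈ 520.76
Gain = 20 log₁₀(520.76) ≈ 54.33 dB
∠L = 102.99° − 127.23° = -24.24°

ω = 20: 60.7 dB, -59.8°; ω = 80: 54.3 dB, -24.2°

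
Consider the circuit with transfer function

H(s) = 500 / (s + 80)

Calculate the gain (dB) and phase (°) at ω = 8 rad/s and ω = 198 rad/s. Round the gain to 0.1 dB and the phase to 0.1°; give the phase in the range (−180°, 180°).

ω = 8: 15.9 dB, -5.7°; ω = 198: 7.4 dB, -68.0°

Substitute s = j8:
Numerator: 500 = 500 + j0
Denominator: (j8) + 80 = 80 + j8
|N| = √(500² + 0²) ≈ 500, ∠N ≈ 0.00°
|D| = √(80² + 8²) ≈ 80.399, ∠D ≈ 5.71°
|H| = 500 / 80.399 ≈ 6.219
Gain = 20 log₁₀(6.219) ≈ 15.87 dB
∠H = 0.00° − 5.71° = -5.71°

Substitute s = j198:
Numerator: 500 = 500 + j0
Denominator: (j198) + 80 = 80 + j198
|N| = √(500² + 0²) ≈ 500, ∠N ≈ 0.00°
|D| = √(80² + 198²) ≈ 213.55, ∠D ≈ 68.00°
|H| = 500 / 213.55 ≈ 2.3414
Gain = 20 log₁₀(2.3414) ≈ 7.39 dB
∠H = 0.00° − 68.00° = -68.00°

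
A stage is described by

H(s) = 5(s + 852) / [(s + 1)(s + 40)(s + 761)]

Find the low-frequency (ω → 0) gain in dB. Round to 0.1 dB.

-17.1 dB

H(0) = 5·852 / (1·40·761) ≈ 0.13995
20 log₁₀(0.13995) ≈ -17.08 dB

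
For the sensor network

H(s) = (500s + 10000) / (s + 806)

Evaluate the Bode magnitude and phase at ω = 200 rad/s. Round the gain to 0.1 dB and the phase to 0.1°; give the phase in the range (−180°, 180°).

Substitute s = j200:
Numerator: 500(j200) + 10000 = 10000 + j100000
Denominator: (j200) + 806 = 806 + j200
|N| = √(10000² + 100000²) ≈ 1.005e+05, ∠N ≈ 84.29°
|D| = √(806² + 200²) ≈ 830.44, ∠D ≈ 13.94°
|H| = 1.005e+05 / 830.44 ≈ 121.02
Gain = 20 log₁₀(121.02) ≈ 41.66 dB
∠H = 84.29° − 13.94° = 70.35°

41.7 dB, 70.4°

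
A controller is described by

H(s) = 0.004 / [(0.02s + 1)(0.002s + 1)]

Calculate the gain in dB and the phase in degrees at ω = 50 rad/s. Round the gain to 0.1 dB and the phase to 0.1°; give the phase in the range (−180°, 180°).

-51.0 dB, -50.7°

At ω = 50 rad/s:
pole (1 + j50·0.02) = 1 + j1 → |·| ≈ 1.4142, ∠ ≈ 45.00°
pole (1 + j50·0.002) = 1 + j0.1 → |·| ≈ 1.005, ∠ ≈ 5.71°
|H| = 0.004 · 1 / (1.4142 · 1.005) ≈ 0.0028144
Gain = 20 log₁₀(0.0028144) ≈ -51.01 dB
∠H = (0°) − (45.00° + 5.71°) = -50.71°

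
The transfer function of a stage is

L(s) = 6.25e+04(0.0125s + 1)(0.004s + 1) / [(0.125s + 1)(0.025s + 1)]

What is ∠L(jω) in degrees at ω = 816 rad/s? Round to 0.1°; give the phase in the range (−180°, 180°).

-19.3°

At ω = 816 rad/s:
zero (1 + j816·0.0125) = 1 + j10.2 → |·| ≈ 10.249, ∠ ≈ 84.40°
zero (1 + j816·0.004) = 1 + j3.264 → |·| ≈ 3.4138, ∠ ≈ 72.97°
pole (1 + j816·0.125) = 1 + j102 → |·| ≈ 102, ∠ ≈ 89.44°
pole (1 + j816·0.025) = 1 + j20.4 → |·| ≈ 20.424, ∠ ≈ 87.19°
∠L = (84.40° + 72.97°) − (89.44° + 87.19°) = -19.26°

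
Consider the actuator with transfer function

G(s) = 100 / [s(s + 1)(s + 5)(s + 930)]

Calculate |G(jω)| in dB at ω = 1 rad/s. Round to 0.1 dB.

-36.5 dB

At s = jω = j1:
pole (s+1): 1 + j1 → |·| = √(1²+1²) = √2 ≈ 1.4142, ∠ = arctan(1/1) ≈ 45.00°
pole (s+5): 5 + j1 → |·| = √(5²+1²) = √26 ≈ 5.099, ∠ = arctan(1/5) ≈ 11.31°
pole (s+930): 930 + j1 → |·| = √(930²+1²) = √864901 ≈ 930, ∠ = arctan(1/930) ≈ 0.06°
pole at origin: |s| = 1, ∠ = 90.00° (in denominator)
|G| = 100 / 6706.2 ≈ 0.014912
Gain = 20 log₁₀(0.014912) ≈ -36.53 dB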